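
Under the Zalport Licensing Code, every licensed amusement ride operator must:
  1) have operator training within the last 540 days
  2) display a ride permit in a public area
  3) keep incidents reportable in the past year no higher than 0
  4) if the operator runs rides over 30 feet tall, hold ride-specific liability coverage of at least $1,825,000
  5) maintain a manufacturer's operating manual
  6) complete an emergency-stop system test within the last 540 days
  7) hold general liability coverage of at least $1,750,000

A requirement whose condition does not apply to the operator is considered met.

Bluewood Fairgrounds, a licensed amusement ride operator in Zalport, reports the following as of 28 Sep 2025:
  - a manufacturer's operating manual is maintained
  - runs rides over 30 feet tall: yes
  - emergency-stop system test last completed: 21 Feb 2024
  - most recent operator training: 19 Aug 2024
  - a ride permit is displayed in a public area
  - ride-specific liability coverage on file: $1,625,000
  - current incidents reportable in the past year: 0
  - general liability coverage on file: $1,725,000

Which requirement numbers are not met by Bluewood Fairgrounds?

4, 6, 7

1. operator training 405 days ago vs limit 540 → met
2. ride permit present → met
3. incidents reportable in the past year 0 ≤ 0 → met
4. condition 'runs rides over 30 feet tall' holds; ride-specific liability coverage $1,625,000 < $1,825,000 → not met
5. manufacturer's operating manual present → met
6. emergency-stop system test 585 days ago vs limit 540 → not met
7. general liability coverage $1,725,000 < $1,750,000 → not met
Not met: 4, 6, 7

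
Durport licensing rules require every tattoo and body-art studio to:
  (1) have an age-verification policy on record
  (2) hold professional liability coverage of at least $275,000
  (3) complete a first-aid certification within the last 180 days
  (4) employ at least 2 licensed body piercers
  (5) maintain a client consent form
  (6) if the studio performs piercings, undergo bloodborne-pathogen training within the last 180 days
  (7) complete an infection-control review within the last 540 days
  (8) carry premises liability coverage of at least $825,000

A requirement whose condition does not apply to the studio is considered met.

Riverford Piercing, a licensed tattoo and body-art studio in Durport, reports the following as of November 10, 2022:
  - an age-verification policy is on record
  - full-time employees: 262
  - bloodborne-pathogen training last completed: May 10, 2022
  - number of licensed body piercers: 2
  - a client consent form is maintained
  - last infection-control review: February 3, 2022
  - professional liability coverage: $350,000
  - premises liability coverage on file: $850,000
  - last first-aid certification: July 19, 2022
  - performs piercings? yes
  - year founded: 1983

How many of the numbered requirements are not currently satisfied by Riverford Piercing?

1. age-verification policy present → met
2. professional liability coverage $350,000 ≥ $275,000 → met
3. first-aid certification 114 days ago vs limit 180 → met
4. licensed body piercers 2 ≥ 2 → met
5. client consent form present → met
6. condition 'performs piercings' holds; bloodborne-pathogen training 184 days ago vs limit 180 → not met
7. infection-control review 280 days ago vs limit 540 → met
8. premises liability coverage $850,000 ≥ $825,000 → met
Not met: 1 of 8

1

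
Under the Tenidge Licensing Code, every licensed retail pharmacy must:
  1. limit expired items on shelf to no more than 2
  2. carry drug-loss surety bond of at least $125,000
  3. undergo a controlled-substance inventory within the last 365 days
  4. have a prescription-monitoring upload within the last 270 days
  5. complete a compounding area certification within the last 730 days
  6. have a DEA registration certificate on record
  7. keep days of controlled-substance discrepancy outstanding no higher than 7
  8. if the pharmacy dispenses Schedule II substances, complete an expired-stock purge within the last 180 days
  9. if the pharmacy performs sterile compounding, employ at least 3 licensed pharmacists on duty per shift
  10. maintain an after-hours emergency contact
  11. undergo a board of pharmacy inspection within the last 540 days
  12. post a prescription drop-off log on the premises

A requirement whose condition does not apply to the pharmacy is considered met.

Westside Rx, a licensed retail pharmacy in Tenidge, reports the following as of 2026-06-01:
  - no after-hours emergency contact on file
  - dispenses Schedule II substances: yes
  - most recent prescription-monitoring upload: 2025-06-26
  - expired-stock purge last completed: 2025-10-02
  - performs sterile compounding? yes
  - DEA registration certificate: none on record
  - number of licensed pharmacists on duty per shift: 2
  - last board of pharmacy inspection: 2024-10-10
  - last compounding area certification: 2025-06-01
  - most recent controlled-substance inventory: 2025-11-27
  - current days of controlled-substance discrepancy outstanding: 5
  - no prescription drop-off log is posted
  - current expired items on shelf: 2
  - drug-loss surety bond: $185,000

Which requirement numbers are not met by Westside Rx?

1. expired items on shelf 2 ≤ 2 → met
2. drug-loss surety bond $185,000 ≥ $125,000 → met
3. controlled-substance inventory 186 days ago vs limit 365 → met
4. prescription-monitoring upload 340 days ago vs limit 270 → not met
5. compounding area certification 365 days ago vs limit 730 → met
6. DEA registration certificate absent → not met
7. days of controlled-substance discrepancy outstanding 5 ≤ 7 → met
8. condition 'dispenses Schedule II substances' holds; expired-stock purge 242 days ago vs limit 180 → not met
9. condition 'performs sterile compounding' holds; licensed pharmacists on duty per shift 2 < 3 → not met
10. after-hours emergency contact absent → not met
11. board of pharmacy inspection 599 days ago vs limit 540 → not met
12. prescription drop-off log absent → not met
Not met: 4, 6, 8, 9, 10, 11, 12

4, 6, 8, 9, 10, 11, 12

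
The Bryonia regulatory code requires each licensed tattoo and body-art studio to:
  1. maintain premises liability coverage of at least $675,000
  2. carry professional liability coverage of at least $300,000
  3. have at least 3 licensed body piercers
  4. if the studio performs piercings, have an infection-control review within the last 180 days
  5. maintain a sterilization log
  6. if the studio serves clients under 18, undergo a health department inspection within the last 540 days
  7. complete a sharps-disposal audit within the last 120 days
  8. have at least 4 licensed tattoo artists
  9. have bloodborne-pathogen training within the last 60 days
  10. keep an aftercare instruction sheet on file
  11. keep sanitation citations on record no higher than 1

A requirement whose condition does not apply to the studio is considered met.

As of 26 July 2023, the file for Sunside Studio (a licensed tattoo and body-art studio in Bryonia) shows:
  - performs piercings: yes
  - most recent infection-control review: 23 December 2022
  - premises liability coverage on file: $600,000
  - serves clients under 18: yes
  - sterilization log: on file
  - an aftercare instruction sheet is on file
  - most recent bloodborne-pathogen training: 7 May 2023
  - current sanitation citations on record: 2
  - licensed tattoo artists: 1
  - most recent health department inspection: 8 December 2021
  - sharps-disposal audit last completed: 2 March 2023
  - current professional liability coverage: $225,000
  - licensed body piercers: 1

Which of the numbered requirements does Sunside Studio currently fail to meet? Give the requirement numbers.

1. premises liability coverage $600,000 < $675,000 → not met
2. professional liability coverage $225,000 < $300,000 → not met
3. licensed body piercers 1 < 3 → not met
4. condition 'performs piercings' holds; infection-control review 215 days ago vs limit 180 → not met
5. sterilization log present → met
6. condition 'serves clients under 18' holds; health department inspection 595 days ago vs limit 540 → not met
7. sharps-disposal audit 146 days ago vs limit 120 → not met
8. licensed tattoo artists 1 < 4 → not met
9. bloodborne-pathogen training 80 days ago vs limit 60 → not met
10. aftercare instruction sheet present → met
11. sanitation citations on record 2 > 1 → not met
Not met: 1, 2, 3, 4, 6, 7, 8, 9, 11

1, 2, 3, 4, 6, 7, 8, 9, 11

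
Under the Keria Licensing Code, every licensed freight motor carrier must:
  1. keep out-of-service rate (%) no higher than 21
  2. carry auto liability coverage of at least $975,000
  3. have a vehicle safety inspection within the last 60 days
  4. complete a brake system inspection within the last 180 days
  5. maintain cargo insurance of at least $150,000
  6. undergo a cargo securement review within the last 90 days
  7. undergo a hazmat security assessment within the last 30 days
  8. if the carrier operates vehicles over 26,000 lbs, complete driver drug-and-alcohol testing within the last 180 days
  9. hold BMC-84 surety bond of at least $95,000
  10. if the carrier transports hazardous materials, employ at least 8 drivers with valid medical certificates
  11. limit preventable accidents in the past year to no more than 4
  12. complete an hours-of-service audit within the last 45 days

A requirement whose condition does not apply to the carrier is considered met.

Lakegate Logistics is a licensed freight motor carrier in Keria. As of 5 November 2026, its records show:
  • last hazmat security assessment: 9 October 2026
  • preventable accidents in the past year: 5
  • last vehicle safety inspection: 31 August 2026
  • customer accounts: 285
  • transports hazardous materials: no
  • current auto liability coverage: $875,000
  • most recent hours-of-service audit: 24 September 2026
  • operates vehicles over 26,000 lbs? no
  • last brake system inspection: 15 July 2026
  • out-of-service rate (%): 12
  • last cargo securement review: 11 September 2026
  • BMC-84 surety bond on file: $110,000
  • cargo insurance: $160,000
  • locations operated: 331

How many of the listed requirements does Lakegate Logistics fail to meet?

1. out-of-service rate (%) 12 ≤ 21 → met
2. auto liability coverage $875,000 < $975,000 → not met
3. vehicle safety inspection 66 days ago vs limit 60 → not met
4. brake system inspection 113 days ago vs limit 180 → met
5. cargo insurance $160,000 ≥ $150,000 → met
6. cargo securement review 55 days ago vs limit 90 → met
7. hazmat security assessment 27 days ago vs limit 30 → met
8. condition 'operates vehicles over 26,000 lbs' does not hold → requirement n/a → met
9. BMC-84 surety bond $110,000 ≥ $95,000 → met
10. condition 'transports hazardous materials' does not hold → requirement n/a → met
11. preventable accidents in the past year 5 > 4 → not met
12. hours-of-service audit 42 days ago vs limit 45 → met
Not met: 3 of 12

3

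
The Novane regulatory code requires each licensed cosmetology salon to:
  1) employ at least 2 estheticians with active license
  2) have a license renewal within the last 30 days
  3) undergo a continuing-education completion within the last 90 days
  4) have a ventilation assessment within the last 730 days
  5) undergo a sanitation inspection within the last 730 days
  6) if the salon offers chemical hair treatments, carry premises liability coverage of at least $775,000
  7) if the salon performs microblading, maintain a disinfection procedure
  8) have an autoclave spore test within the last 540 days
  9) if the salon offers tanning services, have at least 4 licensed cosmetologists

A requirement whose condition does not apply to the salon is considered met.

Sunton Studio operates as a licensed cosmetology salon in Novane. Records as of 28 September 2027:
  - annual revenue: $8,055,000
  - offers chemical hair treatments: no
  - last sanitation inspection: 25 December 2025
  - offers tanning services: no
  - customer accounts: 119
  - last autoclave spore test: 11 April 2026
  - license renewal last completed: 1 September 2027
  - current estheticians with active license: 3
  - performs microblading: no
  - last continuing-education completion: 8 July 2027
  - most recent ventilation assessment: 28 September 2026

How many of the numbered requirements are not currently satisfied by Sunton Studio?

0

1. estheticians with active license 3 ≥ 2 → met
2. license renewal 27 days ago vs limit 30 → met
3. continuing-education completion 82 days ago vs limit 90 → met
4. ventilation assessment 365 days ago vs limit 730 → met
5. sanitation inspection 642 days ago vs limit 730 → met
6. condition 'offers chemical hair treatments' does not hold → requirement n/a → met
7. condition 'performs microblading' does not hold → requirement n/a → met
8. autoclave spore test 535 days ago vs limit 540 → met
9. condition 'offers tanning services' does not hold → requirement n/a → met
Not met: 0 of 9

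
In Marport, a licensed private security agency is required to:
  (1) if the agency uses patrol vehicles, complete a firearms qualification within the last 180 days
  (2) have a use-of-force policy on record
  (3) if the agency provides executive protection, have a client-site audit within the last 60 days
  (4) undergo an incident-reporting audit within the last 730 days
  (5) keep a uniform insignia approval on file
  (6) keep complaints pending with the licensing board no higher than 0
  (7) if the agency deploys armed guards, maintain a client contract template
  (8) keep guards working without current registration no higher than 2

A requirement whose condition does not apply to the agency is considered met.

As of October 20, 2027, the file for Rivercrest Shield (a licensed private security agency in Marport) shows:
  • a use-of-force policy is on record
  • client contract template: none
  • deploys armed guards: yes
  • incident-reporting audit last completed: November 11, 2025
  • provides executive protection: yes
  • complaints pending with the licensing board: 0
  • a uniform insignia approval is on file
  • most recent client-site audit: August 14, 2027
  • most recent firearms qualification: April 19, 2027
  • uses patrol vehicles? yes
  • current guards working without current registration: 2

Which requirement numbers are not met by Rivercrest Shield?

1, 3, 7

1. condition 'uses patrol vehicles' holds; firearms qualification 184 days ago vs limit 180 → not met
2. use-of-force policy present → met
3. condition 'provides executive protection' holds; client-site audit 67 days ago vs limit 60 → not met
4. incident-reporting audit 708 days ago vs limit 730 → met
5. uniform insignia approval present → met
6. complaints pending with the licensing board 0 ≤ 0 → met
7. condition 'deploys armed guards' holds; client contract template absent → not met
8. guards working without current registration 2 ≤ 2 → met
Not met: 1, 3, 7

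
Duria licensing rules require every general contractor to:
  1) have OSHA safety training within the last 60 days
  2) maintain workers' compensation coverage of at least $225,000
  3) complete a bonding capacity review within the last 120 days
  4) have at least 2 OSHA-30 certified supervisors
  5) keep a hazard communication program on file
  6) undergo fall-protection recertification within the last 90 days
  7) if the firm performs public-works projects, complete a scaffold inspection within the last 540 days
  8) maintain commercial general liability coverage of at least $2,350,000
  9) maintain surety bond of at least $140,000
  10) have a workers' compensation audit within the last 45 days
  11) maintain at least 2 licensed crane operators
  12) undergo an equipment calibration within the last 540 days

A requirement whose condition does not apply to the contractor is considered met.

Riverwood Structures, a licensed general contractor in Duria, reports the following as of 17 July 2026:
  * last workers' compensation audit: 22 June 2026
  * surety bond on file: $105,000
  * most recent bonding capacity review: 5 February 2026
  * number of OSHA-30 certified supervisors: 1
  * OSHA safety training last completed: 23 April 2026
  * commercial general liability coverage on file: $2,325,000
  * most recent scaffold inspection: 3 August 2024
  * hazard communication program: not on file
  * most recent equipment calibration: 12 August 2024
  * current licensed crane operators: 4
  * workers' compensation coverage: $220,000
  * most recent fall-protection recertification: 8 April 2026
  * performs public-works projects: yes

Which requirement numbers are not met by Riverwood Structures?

1, 2, 3, 4, 5, 6, 7, 8, 9, 12

1. OSHA safety training 85 days ago vs limit 60 → not met
2. workers' compensation coverage $220,000 < $225,000 → not met
3. bonding capacity review 162 days ago vs limit 120 → not met
4. OSHA-30 certified supervisors 1 < 2 → not met
5. hazard communication program absent → not met
6. fall-protection recertification 100 days ago vs limit 90 → not met
7. condition 'performs public-works projects' holds; scaffold inspection 713 days ago vs limit 540 → not met
8. commercial general liability coverage $2,325,000 < $2,350,000 → not met
9. surety bond $105,000 < $140,000 → not met
10. workers' compensation audit 25 days ago vs limit 45 → met
11. licensed crane operators 4 ≥ 2 → met
12. equipment calibration 704 days ago vs limit 540 → not met
Not met: 1, 2, 3, 4, 5, 6, 7, 8, 9, 12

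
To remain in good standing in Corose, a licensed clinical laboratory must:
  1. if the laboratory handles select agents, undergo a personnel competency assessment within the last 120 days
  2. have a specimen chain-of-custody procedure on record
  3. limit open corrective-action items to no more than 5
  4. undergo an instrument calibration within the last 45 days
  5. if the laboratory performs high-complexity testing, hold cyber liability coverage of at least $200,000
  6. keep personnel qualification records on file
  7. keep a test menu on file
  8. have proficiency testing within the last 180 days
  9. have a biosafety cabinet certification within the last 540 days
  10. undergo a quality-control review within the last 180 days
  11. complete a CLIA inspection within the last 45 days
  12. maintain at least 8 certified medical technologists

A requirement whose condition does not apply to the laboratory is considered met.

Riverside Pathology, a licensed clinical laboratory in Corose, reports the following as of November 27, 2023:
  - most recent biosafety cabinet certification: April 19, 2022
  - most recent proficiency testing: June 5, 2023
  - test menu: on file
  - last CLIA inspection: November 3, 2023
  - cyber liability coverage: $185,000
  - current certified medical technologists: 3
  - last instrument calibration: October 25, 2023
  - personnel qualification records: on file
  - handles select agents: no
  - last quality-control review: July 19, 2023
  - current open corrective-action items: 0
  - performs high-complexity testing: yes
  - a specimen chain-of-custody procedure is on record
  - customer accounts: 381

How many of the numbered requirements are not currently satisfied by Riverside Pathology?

3

1. condition 'handles select agents' does not hold → requirement n/a → met
2. specimen chain-of-custody procedure present → met
3. open corrective-action items 0 ≤ 5 → met
4. instrument calibration 33 days ago vs limit 45 → met
5. condition 'performs high-complexity testing' holds; cyber liability coverage $185,000 < $200,000 → not met
6. personnel qualification records present → met
7. test menu present → met
8. proficiency testing 175 days ago vs limit 180 → met
9. biosafety cabinet certification 587 days ago vs limit 540 → not met
10. quality-control review 131 days ago vs limit 180 → met
11. CLIA inspection 24 days ago vs limit 45 → met
12. certified medical technologists 3 < 8 → not met
Not met: 3 of 12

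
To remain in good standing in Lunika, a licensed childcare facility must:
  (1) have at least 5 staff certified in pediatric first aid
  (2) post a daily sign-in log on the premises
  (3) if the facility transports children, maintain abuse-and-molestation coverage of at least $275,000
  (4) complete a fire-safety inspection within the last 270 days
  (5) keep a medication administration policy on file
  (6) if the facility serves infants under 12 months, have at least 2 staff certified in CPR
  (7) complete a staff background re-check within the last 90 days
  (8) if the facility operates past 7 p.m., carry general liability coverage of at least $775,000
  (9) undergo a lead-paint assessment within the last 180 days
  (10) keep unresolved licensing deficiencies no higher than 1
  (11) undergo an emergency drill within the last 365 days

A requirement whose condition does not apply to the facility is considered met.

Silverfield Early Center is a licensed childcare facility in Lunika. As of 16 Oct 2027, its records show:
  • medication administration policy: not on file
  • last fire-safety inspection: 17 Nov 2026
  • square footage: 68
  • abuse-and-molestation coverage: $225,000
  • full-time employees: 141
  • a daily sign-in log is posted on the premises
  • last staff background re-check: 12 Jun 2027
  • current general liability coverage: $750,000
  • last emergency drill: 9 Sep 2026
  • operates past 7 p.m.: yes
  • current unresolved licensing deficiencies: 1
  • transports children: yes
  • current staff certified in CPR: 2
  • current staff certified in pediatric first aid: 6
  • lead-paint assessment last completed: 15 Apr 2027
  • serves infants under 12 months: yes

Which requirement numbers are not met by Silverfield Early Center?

3, 4, 5, 7, 8, 9, 11

1. staff certified in pediatric first aid 6 ≥ 5 → met
2. daily sign-in log present → met
3. condition 'transports children' holds; abuse-and-molestation coverage $225,000 < $275,000 → not met
4. fire-safety inspection 333 days ago vs limit 270 → not met
5. medication administration policy absent → not met
6. condition 'serves infants under 12 months' holds; staff certified in CPR 2 ≥ 2 → met
7. staff background re-check 126 days ago vs limit 90 → not met
8. condition 'operates past 7 p.m.' holds; general liability coverage $750,000 < $775,000 → not met
9. lead-paint assessment 184 days ago vs limit 180 → not met
10. unresolved licensing deficiencies 1 ≤ 1 → met
11. emergency drill 402 days ago vs limit 365 → not met
Not met: 3, 4, 5, 7, 8, 9, 11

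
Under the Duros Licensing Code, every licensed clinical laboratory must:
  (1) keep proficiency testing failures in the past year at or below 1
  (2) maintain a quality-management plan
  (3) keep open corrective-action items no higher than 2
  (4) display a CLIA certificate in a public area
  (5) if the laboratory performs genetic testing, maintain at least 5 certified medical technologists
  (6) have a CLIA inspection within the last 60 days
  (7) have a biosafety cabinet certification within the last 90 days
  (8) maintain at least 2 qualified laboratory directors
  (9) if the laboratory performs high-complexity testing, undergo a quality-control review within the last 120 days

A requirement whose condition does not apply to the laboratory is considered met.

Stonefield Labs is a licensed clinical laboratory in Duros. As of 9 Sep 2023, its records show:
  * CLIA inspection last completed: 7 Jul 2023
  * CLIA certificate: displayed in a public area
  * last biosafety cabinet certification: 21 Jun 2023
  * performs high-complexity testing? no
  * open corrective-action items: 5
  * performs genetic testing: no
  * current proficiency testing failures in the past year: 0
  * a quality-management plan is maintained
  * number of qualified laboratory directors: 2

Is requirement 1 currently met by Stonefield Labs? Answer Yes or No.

1. proficiency testing failures in the past year 0 ≤ 1 → met

Yes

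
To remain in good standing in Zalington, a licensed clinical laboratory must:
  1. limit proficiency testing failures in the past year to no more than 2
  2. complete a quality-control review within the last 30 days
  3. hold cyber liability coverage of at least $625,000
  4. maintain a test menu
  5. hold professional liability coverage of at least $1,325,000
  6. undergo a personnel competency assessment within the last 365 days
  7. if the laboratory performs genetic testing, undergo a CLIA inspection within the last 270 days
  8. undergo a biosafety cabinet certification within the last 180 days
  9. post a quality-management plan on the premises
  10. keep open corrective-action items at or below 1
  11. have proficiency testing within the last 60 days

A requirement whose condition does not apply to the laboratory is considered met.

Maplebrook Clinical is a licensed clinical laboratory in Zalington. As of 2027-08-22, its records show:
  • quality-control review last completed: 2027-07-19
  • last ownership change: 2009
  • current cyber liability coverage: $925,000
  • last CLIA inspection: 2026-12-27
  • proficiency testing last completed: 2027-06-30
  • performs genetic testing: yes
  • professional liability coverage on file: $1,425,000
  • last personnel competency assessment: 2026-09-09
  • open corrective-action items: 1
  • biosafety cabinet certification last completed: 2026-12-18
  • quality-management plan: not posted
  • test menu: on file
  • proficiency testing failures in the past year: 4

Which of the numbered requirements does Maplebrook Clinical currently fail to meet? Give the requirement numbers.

1, 2, 8, 9

1. proficiency testing failures in the past year 4 > 2 → not met
2. quality-control review 34 days ago vs limit 30 → not met
3. cyber liability coverage $925,000 ≥ $625,000 → met
4. test menu present → met
5. professional liability coverage $1,425,000 ≥ $1,325,000 → met
6. personnel competency assessment 347 days ago vs limit 365 → met
7. condition 'performs genetic testing' holds; CLIA inspection 238 days ago vs limit 270 → met
8. biosafety cabinet certification 247 days ago vs limit 180 → not met
9. quality-management plan absent → not met
10. open corrective-action items 1 ≤ 1 → met
11. proficiency testing 53 days ago vs limit 60 → met
Not met: 1, 2, 8, 9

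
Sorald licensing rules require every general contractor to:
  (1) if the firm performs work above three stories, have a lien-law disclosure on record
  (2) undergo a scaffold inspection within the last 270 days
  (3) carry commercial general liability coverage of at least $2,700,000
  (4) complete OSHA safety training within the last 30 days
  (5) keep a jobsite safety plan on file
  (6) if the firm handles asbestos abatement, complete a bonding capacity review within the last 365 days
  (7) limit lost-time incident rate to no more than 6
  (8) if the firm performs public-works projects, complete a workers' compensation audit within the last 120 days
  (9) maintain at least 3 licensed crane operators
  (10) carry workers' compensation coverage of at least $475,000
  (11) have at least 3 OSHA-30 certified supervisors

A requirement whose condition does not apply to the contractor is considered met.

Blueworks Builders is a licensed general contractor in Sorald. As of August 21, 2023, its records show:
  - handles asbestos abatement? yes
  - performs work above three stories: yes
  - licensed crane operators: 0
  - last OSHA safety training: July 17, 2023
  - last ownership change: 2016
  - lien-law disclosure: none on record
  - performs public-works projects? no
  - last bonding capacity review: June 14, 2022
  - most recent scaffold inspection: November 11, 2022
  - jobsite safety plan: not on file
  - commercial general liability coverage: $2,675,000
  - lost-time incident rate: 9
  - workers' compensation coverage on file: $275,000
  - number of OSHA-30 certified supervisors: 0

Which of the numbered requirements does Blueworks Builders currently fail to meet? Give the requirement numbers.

1. condition 'performs work above three stories' holds; lien-law disclosure absent → not met
2. scaffold inspection 283 days ago vs limit 270 → not met
3. commercial general liability coverage $2,675,000 < $2,700,000 → not met
4. OSHA safety training 35 days ago vs limit 30 → not met
5. jobsite safety plan absent → not met
6. condition 'handles asbestos abatement' holds; bonding capacity review 433 days ago vs limit 365 → not met
7. lost-time incident rate 9 > 6 → not met
8. condition 'performs public-works projects' does not hold → requirement n/a → met
9. licensed crane operators 0 < 3 → not met
10. workers' compensation coverage $275,000 < $475,000 → not met
11. OSHA-30 certified supervisors 0 < 3 → not met
Not met: 1, 2, 3, 4, 5, 6, 7, 9, 10, 11

1, 2, 3, 4, 5, 6, 7, 9, 10, 11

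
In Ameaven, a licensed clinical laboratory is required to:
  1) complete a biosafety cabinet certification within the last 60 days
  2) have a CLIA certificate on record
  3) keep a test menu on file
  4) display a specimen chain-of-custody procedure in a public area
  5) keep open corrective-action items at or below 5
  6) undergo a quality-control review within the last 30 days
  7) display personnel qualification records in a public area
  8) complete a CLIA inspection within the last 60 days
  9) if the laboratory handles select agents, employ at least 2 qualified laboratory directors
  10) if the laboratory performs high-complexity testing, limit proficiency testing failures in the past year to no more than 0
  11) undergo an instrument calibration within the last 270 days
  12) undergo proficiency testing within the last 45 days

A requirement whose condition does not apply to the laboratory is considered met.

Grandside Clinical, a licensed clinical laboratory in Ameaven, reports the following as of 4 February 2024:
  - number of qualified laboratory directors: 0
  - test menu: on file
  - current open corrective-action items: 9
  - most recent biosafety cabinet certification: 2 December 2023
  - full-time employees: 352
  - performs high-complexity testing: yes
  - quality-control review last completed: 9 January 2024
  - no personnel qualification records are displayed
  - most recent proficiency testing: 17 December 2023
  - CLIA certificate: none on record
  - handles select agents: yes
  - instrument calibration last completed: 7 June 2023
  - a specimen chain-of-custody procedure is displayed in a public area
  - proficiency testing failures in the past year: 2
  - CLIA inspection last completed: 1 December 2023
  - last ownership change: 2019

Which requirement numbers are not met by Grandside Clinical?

1, 2, 5, 7, 8, 9, 10, 12

1. biosafety cabinet certification 64 days ago vs limit 60 → not met
2. CLIA certificate absent → not met
3. test menu present → met
4. specimen chain-of-custody procedure present → met
5. open corrective-action items 9 > 5 → not met
6. quality-control review 26 days ago vs limit 30 → met
7. personnel qualification records absent → not met
8. CLIA inspection 65 days ago vs limit 60 → not met
9. condition 'handles select agents' holds; qualified laboratory directors 0 < 2 → not met
10. condition 'performs high-complexity testing' holds; proficiency testing failures in the past year 2 > 0 → not met
11. instrument calibration 242 days ago vs limit 270 → met
12. proficiency testing 49 days ago vs limit 45 → not met
Not met: 1, 2, 5, 7, 8, 9, 10, 12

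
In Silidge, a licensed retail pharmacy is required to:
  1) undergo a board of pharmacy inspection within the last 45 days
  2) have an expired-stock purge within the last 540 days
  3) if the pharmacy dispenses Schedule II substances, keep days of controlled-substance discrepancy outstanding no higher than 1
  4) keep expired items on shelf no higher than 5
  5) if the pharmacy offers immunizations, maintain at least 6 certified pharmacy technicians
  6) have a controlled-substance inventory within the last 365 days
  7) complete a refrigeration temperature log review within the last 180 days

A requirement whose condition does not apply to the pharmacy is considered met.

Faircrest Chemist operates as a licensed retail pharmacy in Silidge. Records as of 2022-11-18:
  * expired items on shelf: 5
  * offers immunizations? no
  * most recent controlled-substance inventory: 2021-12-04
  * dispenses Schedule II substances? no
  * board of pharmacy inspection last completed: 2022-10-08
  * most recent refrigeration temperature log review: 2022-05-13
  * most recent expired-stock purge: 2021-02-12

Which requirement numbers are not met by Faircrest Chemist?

2, 7

1. board of pharmacy inspection 41 days ago vs limit 45 → met
2. expired-stock purge 644 days ago vs limit 540 → not met
3. condition 'dispenses Schedule II substances' does not hold → requirement n/a → met
4. expired items on shelf 5 ≤ 5 → met
5. condition 'offers immunizations' does not hold → requirement n/a → met
6. controlled-substance inventory 349 days ago vs limit 365 → met
7. refrigeration temperature log review 189 days ago vs limit 180 → not met
Not met: 2, 7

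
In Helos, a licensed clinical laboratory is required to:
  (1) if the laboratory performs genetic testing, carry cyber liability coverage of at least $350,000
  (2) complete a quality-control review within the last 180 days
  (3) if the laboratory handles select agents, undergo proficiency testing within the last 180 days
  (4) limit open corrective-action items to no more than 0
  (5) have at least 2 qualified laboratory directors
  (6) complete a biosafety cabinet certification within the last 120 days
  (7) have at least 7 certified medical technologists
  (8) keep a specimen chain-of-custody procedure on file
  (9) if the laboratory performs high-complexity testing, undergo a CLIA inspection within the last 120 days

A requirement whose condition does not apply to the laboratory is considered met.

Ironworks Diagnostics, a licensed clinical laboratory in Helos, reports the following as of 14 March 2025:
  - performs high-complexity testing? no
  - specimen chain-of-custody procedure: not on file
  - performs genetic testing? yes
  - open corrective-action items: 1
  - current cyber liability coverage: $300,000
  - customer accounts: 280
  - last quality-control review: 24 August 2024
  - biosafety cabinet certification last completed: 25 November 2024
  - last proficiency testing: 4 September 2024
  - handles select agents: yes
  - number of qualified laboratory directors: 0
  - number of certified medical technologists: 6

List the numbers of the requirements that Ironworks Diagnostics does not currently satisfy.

1, 2, 3, 4, 5, 7, 8

1. condition 'performs genetic testing' holds; cyber liability coverage $300,000 < $350,000 → not met
2. quality-control review 202 days ago vs limit 180 → not met
3. condition 'handles select agents' holds; proficiency testing 191 days ago vs limit 180 → not met
4. open corrective-action items 1 > 0 → not met
5. qualified laboratory directors 0 < 2 → not met
6. biosafety cabinet certification 109 days ago vs limit 120 → met
7. certified medical technologists 6 < 7 → not met
8. specimen chain-of-custody procedure absent → not met
9. condition 'performs high-complexity testing' does not hold → requirement n/a → met
Not met: 1, 2, 3, 4, 5, 7, 8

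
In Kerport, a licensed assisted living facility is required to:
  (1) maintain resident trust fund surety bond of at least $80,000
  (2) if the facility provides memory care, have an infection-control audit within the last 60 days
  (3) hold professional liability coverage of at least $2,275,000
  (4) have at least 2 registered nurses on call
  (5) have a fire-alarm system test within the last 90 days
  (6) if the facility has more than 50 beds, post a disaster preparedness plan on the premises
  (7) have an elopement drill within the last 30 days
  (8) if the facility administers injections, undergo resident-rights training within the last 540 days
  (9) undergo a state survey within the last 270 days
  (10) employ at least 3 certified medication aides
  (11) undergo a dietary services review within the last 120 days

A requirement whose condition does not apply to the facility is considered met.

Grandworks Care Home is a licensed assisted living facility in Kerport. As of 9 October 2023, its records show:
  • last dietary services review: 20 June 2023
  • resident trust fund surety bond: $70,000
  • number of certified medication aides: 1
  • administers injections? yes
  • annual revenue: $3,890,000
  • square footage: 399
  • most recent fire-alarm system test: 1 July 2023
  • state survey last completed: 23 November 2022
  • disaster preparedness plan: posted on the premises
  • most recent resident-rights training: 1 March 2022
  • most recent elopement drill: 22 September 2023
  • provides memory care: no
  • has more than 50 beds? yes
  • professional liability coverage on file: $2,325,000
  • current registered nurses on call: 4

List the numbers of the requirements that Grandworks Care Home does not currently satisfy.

1, 5, 8, 9, 10

1. resident trust fund surety bond $70,000 < $80,000 → not met
2. condition 'provides memory care' does not hold → requirement n/a → met
3. professional liability coverage $2,325,000 ≥ $2,275,000 → met
4. registered nurses on call 4 ≥ 2 → met
5. fire-alarm system test 100 days ago vs limit 90 → not met
6. condition 'has more than 50 beds' holds; disaster preparedness plan present → met
7. elopement drill 17 days ago vs limit 30 → met
8. condition 'administers injections' holds; resident-rights training 587 days ago vs limit 540 → not met
9. state survey 320 days ago vs limit 270 → not met
10. certified medication aides 1 < 3 → not met
11. dietary services review 111 days ago vs limit 120 → met
Not met: 1, 5, 8, 9, 10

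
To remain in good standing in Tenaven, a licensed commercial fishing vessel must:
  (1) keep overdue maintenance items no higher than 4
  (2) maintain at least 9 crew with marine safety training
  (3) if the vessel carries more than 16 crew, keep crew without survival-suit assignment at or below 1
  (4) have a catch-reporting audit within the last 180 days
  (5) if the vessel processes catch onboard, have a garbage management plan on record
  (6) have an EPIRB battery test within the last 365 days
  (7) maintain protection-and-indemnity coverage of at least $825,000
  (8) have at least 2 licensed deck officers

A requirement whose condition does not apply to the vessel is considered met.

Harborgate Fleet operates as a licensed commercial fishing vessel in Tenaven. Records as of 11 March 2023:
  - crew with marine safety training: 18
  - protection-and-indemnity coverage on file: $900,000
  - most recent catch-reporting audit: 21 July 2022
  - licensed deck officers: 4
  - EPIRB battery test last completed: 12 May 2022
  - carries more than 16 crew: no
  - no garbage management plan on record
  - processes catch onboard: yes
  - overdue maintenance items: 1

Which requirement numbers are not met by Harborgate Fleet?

1. overdue maintenance items 1 ≤ 4 → met
2. crew with marine safety training 18 ≥ 9 → met
3. condition 'carries more than 16 crew' does not hold → requirement n/a → met
4. catch-reporting audit 233 days ago vs limit 180 → not met
5. condition 'processes catch onboard' holds; garbage management plan absent → not met
6. EPIRB battery test 303 days ago vs limit 365 → met
7. protection-and-indemnity coverage $900,000 ≥ $825,000 → met
8. licensed deck officers 4 ≥ 2 → met
Not met: 4, 5

4, 5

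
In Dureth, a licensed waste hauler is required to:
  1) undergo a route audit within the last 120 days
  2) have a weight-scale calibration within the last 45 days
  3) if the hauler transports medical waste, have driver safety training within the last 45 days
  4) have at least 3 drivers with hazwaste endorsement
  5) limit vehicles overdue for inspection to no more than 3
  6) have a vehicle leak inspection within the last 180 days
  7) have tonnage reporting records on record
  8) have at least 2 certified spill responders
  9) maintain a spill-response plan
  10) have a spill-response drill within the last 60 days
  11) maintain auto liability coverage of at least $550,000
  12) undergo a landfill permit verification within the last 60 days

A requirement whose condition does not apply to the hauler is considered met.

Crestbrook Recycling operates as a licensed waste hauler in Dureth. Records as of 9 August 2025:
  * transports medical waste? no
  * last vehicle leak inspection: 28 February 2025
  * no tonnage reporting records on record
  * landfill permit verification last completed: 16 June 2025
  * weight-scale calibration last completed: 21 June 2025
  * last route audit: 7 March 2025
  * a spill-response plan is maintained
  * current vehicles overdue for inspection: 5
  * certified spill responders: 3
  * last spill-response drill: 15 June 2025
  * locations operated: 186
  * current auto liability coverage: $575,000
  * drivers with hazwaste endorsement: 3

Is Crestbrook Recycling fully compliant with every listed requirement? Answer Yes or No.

No

1. route audit 155 days ago vs limit 120 → not met
2. weight-scale calibration 49 days ago vs limit 45 → not met
3. condition 'transports medical waste' does not hold → requirement n/a → met
4. drivers with hazwaste endorsement 3 ≥ 3 → met
5. vehicles overdue for inspection 5 > 3 → not met
6. vehicle leak inspection 162 days ago vs limit 180 → met
7. tonnage reporting records absent → not met
8. certified spill responders 3 ≥ 2 → met
9. spill-response plan present → met
10. spill-response drill 55 days ago vs limit 60 → met
11. auto liability coverage $575,000 ≥ $550,000 → met
12. landfill permit verification 54 days ago vs limit 60 → met
Not met: 1, 2, 5, 7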